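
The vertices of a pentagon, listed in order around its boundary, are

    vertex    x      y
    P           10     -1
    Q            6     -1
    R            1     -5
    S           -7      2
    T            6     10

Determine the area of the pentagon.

Σ = (-4) + (-29) + (-33) + (-82) + (-106) = -254
Area = |Σ|/2 = 127.

127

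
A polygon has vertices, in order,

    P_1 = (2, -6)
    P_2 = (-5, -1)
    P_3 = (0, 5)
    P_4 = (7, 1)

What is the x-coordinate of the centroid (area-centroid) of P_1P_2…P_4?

Apply the shoelace (surveyor's) formula. First the cross-terms c_i = x_i·y_{i+1} − x_{i+1}·y_i:
  -32, -25, -35, -44  ⇒  2A = -136, A = -68.
Then Σ (x_i + x_{i+1})·c_i = -420, so x̄ = -420 / (6·(-68)) = 35/34.

35/34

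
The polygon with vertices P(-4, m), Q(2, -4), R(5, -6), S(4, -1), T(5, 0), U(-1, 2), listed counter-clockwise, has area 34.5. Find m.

Write out the shoelace sum; only the two edges meeting at P involve m:
2·Area = [((-1)·m − (-4)·2) + ((-4)·(-4) − 2·m)] + 42
       = -3·m + 66 = 69
⇒ m = -1.

-1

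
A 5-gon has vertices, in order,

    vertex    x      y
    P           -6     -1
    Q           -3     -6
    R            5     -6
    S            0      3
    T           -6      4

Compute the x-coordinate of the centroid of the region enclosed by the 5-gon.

Apply Gauss's area formula. First the cross-terms c_i = x_i·y_{i+1} − x_{i+1}·y_i:
  33, 48, 15, 18, 30  ⇒  2A = 144, A = 72.
Then Σ (x_i + x_{i+1})·c_i = -594, so x̄ = -594 / (6·72) = -1.375.

-1.375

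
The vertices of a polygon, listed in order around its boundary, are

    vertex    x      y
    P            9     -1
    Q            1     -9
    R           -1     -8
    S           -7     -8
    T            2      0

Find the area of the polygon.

65.5

Σ = (-80) + (-17) + (-48) + (16) + (-2) = -131
Area = |Σ|/2 = 65.5.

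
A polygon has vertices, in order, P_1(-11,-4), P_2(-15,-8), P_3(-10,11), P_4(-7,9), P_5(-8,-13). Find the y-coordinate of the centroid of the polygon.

Apply the shoelace formula. First the cross-terms c_i = x_i·y_{i+1} − x_{i+1}·y_i:
  28, -245, -13, 163, -111  ⇒  2A = -178, A = -89.
Then Σ (y_i + y_{i+1})·c_i = -96, so ȳ = -96 / (6·(-89)) = 16/89.

16/89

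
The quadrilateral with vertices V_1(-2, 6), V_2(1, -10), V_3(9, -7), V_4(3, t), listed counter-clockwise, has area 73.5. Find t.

The doubled signed area Σ (x_i y_{i+1} − x_{i+1} y_i) is linear in t.
With t=0 it equals 136; the coefficient of t is 11 (from the two edges through V_4).
So 11·t + 136 = 2·73.5 = 147 ⇒ t = 1.

1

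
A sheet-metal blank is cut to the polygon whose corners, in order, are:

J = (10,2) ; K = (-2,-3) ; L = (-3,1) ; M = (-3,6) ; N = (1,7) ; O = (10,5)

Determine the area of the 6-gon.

87

Apply the shoelace (surveyor's) formula: 2A = Σ (x_i·y_{i+1} − x_{i+1}·y_i), indices taken mod 6.
Σ = (-26) + (-11) + (-15) + (-27) + (-65) + (-30) = -174
Area = |Σ|/2 = 87.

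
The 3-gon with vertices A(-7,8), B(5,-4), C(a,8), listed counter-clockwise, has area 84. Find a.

7

Write out the shoelace sum; only the two edges meeting at C involve a:
2·Area = [(5·8 − a·(-4)) + (a·8 − (-7)·8)] + -12
       = 12·a + 84 = 168
⇒ a = 7.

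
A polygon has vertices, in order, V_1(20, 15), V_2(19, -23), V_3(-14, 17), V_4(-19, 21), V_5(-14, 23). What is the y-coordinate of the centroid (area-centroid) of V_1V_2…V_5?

Apply the shoelace formula. First the cross-terms c_i = x_i·y_{i+1} − x_{i+1}·y_i:
  -745, 1, 29, -143, -670  ⇒  2A = -1528, A = -764.
Then Σ (y_i + y_{i+1})·c_i = -24696, so ȳ = -24696 / (6·(-764)) = 1029/191.

1029/191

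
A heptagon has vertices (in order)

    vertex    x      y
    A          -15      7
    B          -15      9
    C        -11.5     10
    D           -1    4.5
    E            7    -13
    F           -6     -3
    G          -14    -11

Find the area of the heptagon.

237.375

Apply Gauss's area formula: 2A = Σ (x_i·y_{i+1} − x_{i+1}·y_i), indices taken mod 7.
Σ = (-30) + (-46.5) + (-41.75) + (-18.5) + (-99) + (24) + (-263) = -474.75
Area = |Σ|/2 = 237.375.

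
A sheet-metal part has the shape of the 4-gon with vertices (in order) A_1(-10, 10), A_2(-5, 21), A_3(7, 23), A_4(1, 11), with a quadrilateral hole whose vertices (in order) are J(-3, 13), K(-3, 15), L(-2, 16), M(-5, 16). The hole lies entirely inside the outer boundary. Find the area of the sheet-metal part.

120.5

Outer boundary:
Apply the shoelace (surveyor's) formula: 2A = Σ (x_i·y_{i+1} − x_{i+1}·y_i), indices taken mod 4.
A_1→A_2: (-10)(21) − (-5)(10) = -160
A_2→A_3: (-5)(23) − (7)(21) = -262
A_3→A_4: (7)(11) − (1)(23) = 54
A_4→A_1: (1)(10) − (-10)(11) = 120
Σ = -248
Area = |Σ|/2 = 124.
Hole:
Apply the shoelace (surveyor's) formula: 2A = Σ (x_i·y_{i+1} − x_{i+1}·y_i), indices taken mod 4.
Σ = (-6) + (-18) + (48) + (-17) = 7
Area = |Σ|/2 = 3.5.
Net area = 124 − 3.5 = 120.5.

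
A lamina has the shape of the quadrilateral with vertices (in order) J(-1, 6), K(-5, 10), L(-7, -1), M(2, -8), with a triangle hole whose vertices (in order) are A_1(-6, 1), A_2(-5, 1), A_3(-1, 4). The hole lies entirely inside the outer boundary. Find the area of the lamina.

77

Outer boundary:
Apply Gauss's area formula: 2A = Σ (x_i·y_{i+1} − x_{i+1}·y_i), indices taken mod 4.
Σ = (20) + (75) + (58) + (4) = 157
Area = |Σ|/2 = 78.5.
Hole:
A_1→A_2: (-6)(1) − (-5)(1) = -1
A_2→A_3: (-5)(4) − (-1)(1) = -19
A_3→A_1: (-1)(1) − (-6)(4) = 23
Σ = 3
Area = |Σ|/2 = 1.5.
Net area = 78.5 − 1.5 = 77.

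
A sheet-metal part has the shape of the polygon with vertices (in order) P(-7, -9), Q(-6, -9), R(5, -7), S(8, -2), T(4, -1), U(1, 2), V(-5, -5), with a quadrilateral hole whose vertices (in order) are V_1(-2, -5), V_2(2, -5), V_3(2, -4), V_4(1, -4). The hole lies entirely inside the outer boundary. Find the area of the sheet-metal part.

Outer boundary:
Apply the shoelace formula: 2A = Σ (x_i·y_{i+1} − x_{i+1}·y_i), indices taken mod 7.
Σ = (9) + (87) + (46) + (0) + (9) + (5) + (10) = 166
Area = |Σ|/2 = 83.
Hole:
V_1→V_2: (-2)(-5) − (2)(-5) = 20
V_2→V_3: (2)(-4) − (2)(-5) = 2
V_3→V_4: (2)(-4) − (1)(-4) = -4
V_4→V_1: (1)(-5) − (-2)(-4) = -13
Σ = 5
Area = |Σ|/2 = 2.5.
Net area = 83 − 2.5 = 80.5.

80.5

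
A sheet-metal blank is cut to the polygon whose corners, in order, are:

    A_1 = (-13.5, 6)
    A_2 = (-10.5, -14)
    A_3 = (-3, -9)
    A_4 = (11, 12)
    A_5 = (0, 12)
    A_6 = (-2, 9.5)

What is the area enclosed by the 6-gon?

319.875

A_1→A_2: (-13.5)(-14) − (-10.5)(6) = 252
A_2→A_3: (-10.5)(-9) − (-3)(-14) = 52.5
A_3→A_4: (-3)(12) − (11)(-9) = 63
A_4→A_5: (11)(12) − (0)(12) = 132
A_5→A_6: (0)(9.5) − (-2)(12) = 24
A_6→A_1: (-2)(6) − (-13.5)(9.5) = 116.25
Σ = 639.75
Area = |Σ|/2 = 319.875.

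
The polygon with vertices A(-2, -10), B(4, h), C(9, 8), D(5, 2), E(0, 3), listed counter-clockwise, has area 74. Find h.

-7

Write out the shoelace sum; only the two edges meeting at B involve h:
2·Area = [((-2)·h − 4·(-10)) + (4·8 − 9·h)] + -1
       = -11·h + 71 = 148
⇒ h = -7.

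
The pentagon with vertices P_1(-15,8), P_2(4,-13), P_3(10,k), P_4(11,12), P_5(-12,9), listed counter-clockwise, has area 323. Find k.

The doubled signed area Σ (x_i y_{i+1} − x_{i+1} y_i) is linear in k.
With k=0 it equals 695; the coefficient of k is -7 (from the two edges through P_3).
So -7·k + 695 = 2·323 = 646 ⇒ k = 7.

7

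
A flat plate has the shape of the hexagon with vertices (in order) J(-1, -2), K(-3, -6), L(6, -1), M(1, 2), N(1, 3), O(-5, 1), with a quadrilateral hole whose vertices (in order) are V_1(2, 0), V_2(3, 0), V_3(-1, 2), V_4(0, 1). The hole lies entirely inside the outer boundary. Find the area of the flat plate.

38.5

Outer boundary:
Σ = (0) + (39) + (13) + (1) + (16) + (11) = 80
Area = |Σ|/2 = 40.
Hole:
Σ = (0) + (6) + (-1) + (-2) = 3
Area = |Σ|/2 = 1.5.
Net area = 40 − 1.5 = 38.5.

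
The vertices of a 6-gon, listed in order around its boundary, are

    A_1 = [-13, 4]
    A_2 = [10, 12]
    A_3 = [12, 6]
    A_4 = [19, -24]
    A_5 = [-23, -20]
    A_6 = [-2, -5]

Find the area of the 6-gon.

806

Apply the shoelace (surveyor's) formula: 2A = Σ (x_i·y_{i+1} − x_{i+1}·y_i), indices taken mod 6.
Cross-terms: -196, -84, -402, -932, 75, -73  ⇒  Σ = -1612
Area = |Σ|/2 = 806.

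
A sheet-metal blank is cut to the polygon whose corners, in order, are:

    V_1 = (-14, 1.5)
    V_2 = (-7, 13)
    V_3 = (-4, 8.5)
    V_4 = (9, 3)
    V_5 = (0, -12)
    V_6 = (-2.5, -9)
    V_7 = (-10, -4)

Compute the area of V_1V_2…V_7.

278.25

Apply the surveyor's formula: 2A = Σ (x_i·y_{i+1} − x_{i+1}·y_i), indices taken mod 7.
Σ = (-171.5) + (-7.5) + (-88.5) + (-108) + (-30) + (-80) + (-71) = -556.5
Area = |Σ|/2 = 278.25.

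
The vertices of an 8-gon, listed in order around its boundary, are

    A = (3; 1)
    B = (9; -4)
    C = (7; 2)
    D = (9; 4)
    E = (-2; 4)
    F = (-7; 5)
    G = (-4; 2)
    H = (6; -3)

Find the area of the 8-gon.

59

Apply the shoelace (surveyor's) formula: 2A = Σ (x_i·y_{i+1} − x_{i+1}·y_i), indices taken mod 8.
A→B: (3)(-4) − (9)(1) = -21
B→C: (9)(2) − (7)(-4) = 46
C→D: (7)(4) − (9)(2) = 10
D→E: (9)(4) − (-2)(4) = 44
E→F: (-2)(5) − (-7)(4) = 18
F→G: (-7)(2) − (-4)(5) = 6
G→H: (-4)(-3) − (6)(2) = 0
H→A: (6)(1) − (3)(-3) = 15
Σ = 118
Area = |Σ|/2 = 59.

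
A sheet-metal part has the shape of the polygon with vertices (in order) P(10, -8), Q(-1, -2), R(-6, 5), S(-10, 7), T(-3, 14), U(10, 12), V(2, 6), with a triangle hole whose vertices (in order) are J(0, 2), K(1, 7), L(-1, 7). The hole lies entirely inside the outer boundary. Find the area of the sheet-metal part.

Outer boundary:
Apply the shoelace (surveyor's) formula: 2A = Σ (x_i·y_{i+1} − x_{i+1}·y_i), indices taken mod 7.
P→Q: (10)(-2) − (-1)(-8) = -28
Q→R: (-1)(5) − (-6)(-2) = -17
R→S: (-6)(7) − (-10)(5) = 8
S→T: (-10)(14) − (-3)(7) = -119
T→U: (-3)(12) − (10)(14) = -176
U→V: (10)(6) − (2)(12) = 36
V→P: (2)(-8) − (10)(6) = -76
Σ = -372
Area = |Σ|/2 = 186.
Hole:
Σ = (-2) + (14) + (-2) = 10
Area = |Σ|/2 = 5.
Net area = 186 − 5 = 181.

181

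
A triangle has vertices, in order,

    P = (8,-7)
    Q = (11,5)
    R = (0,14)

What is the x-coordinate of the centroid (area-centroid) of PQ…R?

Apply Gauss's area formula. First the cross-terms c_i = x_i·y_{i+1} − x_{i+1}·y_i:
  117, 154, -112  ⇒  2A = 159, A = 79.5.
Then Σ (x_i + x_{i+1})·c_i = 3021, so x̄ = 3021 / (6·79.5) = 19/3.

19/3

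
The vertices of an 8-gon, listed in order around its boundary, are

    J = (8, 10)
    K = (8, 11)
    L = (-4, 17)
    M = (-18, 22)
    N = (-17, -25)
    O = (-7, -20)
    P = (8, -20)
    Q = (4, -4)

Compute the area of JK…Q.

Apply Gauss's area formula: 2A = Σ (x_i·y_{i+1} − x_{i+1}·y_i), indices taken mod 8.
J→K: (8)(11) − (8)(10) = 8
K→L: (8)(17) − (-4)(11) = 180
L→M: (-4)(22) − (-18)(17) = 218
M→N: (-18)(-25) − (-17)(22) = 824
N→O: (-17)(-20) − (-7)(-25) = 165
O→P: (-7)(-20) − (8)(-20) = 300
P→Q: (8)(-4) − (4)(-20) = 48
Q→J: (4)(10) − (8)(-4) = 72
Σ = 1815
Area = |Σ|/2 = 907.5.

907.5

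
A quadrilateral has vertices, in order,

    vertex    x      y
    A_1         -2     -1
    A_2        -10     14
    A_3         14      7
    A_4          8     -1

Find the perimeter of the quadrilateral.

62

|A_1A_2| = √((-8)² + (15)²) = √289 = 17
|A_2A_3| = √((24)² + (-7)²) = √625 = 25
|A_3A_4| = √((-6)² + (-8)²) = √100 = 10
|A_4A_1| = √((-10)² + (0)²) = √100 = 10
Perimeter = 17 + 25 + 10 + 10 = 62.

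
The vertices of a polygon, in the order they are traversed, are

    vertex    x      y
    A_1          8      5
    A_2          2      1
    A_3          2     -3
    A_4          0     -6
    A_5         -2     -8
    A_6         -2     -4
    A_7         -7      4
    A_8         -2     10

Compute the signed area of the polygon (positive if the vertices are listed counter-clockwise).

-115

Apply the shoelace (surveyor's) formula: 2A = Σ (x_i·y_{i+1} − x_{i+1}·y_i), indices taken mod 8.
Σ = (-2) + (-8) + (-12) + (-12) + (-8) + (-36) + (-62) + (-90) = -230
Signed area = Σ/2 = -115 (negative ⇒ clockwise traversal).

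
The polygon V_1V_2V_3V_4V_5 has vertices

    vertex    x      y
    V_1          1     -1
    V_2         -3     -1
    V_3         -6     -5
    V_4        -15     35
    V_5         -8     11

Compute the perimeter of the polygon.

90

|V_1V_2| = √((-4)² + (0)²) = √16 = 4
|V_2V_3| = √((-3)² + (-4)²) = √25 = 5
|V_3V_4| = √((-9)² + (40)²) = √1681 = 41
|V_4V_5| = √((7)² + (-24)²) = √625 = 25
|V_5V_1| = √((9)² + (-12)²) = √225 = 15
Perimeter = 4 + 5 + 41 + 25 + 15 = 90.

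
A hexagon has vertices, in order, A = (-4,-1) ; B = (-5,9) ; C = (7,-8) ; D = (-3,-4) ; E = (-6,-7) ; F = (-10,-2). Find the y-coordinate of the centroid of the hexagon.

-274/175

Apply Gauss's area formula. First the cross-terms c_i = x_i·y_{i+1} − x_{i+1}·y_i:
  -41, -23, -52, -3, -58, 2  ⇒  2A = -175, A = -87.5.
Then Σ (y_i + y_{i+1})·c_i = 822, so ȳ = 822 / (6·(-87.5)) = -274/175.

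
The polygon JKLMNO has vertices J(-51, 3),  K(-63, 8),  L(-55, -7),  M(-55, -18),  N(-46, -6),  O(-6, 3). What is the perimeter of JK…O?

|JK| = √((-12)² + (5)²) = √169 = 13
|KL| = √((8)² + (-15)²) = √289 = 17
|LM| = √((0)² + (-11)²) = √121 = 11
|MN| = √((9)² + (12)²) = √225 = 15
|NO| = √((40)² + (9)²) = √1681 = 41
|OJ| = √((-45)² + (0)²) = √2025 = 45
Perimeter = 13 + 17 + 11 + 15 + 41 + 45 = 142.

142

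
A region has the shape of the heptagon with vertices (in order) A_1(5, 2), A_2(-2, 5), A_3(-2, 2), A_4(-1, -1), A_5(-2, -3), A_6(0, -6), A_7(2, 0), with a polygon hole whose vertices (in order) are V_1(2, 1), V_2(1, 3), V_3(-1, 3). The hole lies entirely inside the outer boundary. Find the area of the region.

Outer boundary:
Apply the shoelace (surveyor's) formula: 2A = Σ (x_i·y_{i+1} − x_{i+1}·y_i), indices taken mod 7.
Σ = (29) + (6) + (4) + (1) + (12) + (12) + (4) = 68
Area = |Σ|/2 = 34.
Hole:
V_1→V_2: (2)(3) − (1)(1) = 5
V_2→V_3: (1)(3) − (-1)(3) = 6
V_3→V_1: (-1)(1) − (2)(3) = -7
Σ = 4
Area = |Σ|/2 = 2.
Net area = 34 − 2 = 32.

32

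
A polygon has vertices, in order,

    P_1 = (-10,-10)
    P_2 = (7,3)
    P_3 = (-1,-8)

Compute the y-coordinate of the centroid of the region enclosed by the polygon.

-5

Apply the shoelace (surveyor's) formula. First the cross-terms c_i = x_i·y_{i+1} − x_{i+1}·y_i:
  40, -53, -70  ⇒  2A = -83, A = -41.5.
Then Σ (y_i + y_{i+1})·c_i = 1245, so ȳ = 1245 / (6·(-41.5)) = -5.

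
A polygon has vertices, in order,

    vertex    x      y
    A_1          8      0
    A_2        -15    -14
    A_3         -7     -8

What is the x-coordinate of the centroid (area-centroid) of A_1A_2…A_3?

-14/3

Apply the shoelace (surveyor's) formula. First the cross-terms c_i = x_i·y_{i+1} − x_{i+1}·y_i:
  -112, 22, 64  ⇒  2A = -26, A = -13.
Then Σ (x_i + x_{i+1})·c_i = 364, so x̄ = 364 / (6·(-13)) = -14/3.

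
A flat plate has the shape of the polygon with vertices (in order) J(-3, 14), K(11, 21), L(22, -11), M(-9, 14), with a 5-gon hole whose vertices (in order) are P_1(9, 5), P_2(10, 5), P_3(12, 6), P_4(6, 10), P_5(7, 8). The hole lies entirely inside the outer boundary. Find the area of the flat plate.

Outer boundary:
Σ = (-217) + (-583) + (209) + (-84) = -675
Area = |Σ|/2 = 337.5.
Hole:
Apply the shoelace formula: 2A = Σ (x_i·y_{i+1} − x_{i+1}·y_i), indices taken mod 5.
Cross-terms: -5, 0, 84, -22, -37  ⇒  Σ = 20
Area = |Σ|/2 = 10.
Net area = 337.5 − 10 = 327.5.

327.5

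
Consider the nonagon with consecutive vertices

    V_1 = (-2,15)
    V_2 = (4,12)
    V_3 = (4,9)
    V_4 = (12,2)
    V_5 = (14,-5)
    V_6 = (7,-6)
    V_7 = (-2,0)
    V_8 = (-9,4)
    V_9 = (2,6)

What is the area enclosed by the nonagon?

186.5

V_1→V_2: (-2)(12) − (4)(15) = -84
V_2→V_3: (4)(9) − (4)(12) = -12
V_3→V_4: (4)(2) − (12)(9) = -100
V_4→V_5: (12)(-5) − (14)(2) = -88
V_5→V_6: (14)(-6) − (7)(-5) = -49
V_6→V_7: (7)(0) − (-2)(-6) = -12
V_7→V_8: (-2)(4) − (-9)(0) = -8
V_8→V_9: (-9)(6) − (2)(4) = -62
V_9→V_1: (2)(15) − (-2)(6) = 42
Σ = -373
Area = |Σ|/2 = 186.5.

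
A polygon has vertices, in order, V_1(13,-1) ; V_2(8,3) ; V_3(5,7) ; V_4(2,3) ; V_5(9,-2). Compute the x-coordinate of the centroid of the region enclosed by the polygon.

104/15

Apply the surveyor's formula. First the cross-terms c_i = x_i·y_{i+1} − x_{i+1}·y_i:
  47, 41, 1, -31, 17  ⇒  2A = 75, A = 37.5.
Then Σ (x_i + x_{i+1})·c_i = 1560, so x̄ = 1560 / (6·37.5) = 104/15.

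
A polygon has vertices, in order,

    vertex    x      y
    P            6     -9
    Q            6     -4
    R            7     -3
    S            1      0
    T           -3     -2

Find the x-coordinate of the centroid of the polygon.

127/48

Apply the surveyor's formula. First the cross-terms c_i = x_i·y_{i+1} − x_{i+1}·y_i:
  30, 10, 3, -2, 39  ⇒  2A = 80, A = 40.
Then Σ (x_i + x_{i+1})·c_i = 635, so x̄ = 635 / (6·40) = 127/48.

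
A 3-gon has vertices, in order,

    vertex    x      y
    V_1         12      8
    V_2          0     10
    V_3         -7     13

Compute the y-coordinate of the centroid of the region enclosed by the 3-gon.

31/3

Apply the shoelace (surveyor's) formula. First the cross-terms c_i = x_i·y_{i+1} − x_{i+1}·y_i:
  120, 70, -212  ⇒  2A = -22, A = -11.
Then Σ (y_i + y_{i+1})·c_i = -682, so ȳ = -682 / (6·(-11)) = 31/3.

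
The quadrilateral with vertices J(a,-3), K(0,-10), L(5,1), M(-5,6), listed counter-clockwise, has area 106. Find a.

Write out the shoelace sum; only the two edges meeting at J involve a:
2·Area = [((-5)·(-3) − a·6) + (a·(-10) − 0·(-3))] + 85
       = -16·a + 100 = 212
⇒ a = -7.

-7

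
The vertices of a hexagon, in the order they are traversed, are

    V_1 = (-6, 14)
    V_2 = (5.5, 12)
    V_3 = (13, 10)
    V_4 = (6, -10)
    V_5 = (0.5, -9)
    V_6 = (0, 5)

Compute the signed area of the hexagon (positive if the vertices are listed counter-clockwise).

Σ = (-149) + (-101) + (-190) + (-49) + (2.5) + (30) = -456.5
Signed area = Σ/2 = -228.25 (negative ⇒ clockwise traversal).

-228.25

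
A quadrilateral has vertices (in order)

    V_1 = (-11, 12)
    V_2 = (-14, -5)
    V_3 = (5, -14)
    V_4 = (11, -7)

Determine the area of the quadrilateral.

Σ = (223) + (221) + (119) + (55) = 618
Area = |Σ|/2 = 309.

309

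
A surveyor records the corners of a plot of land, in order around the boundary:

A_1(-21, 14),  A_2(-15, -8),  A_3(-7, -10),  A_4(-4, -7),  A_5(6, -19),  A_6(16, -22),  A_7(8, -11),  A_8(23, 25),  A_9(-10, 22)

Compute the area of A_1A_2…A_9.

1151

A_1→A_2: (-21)(-8) − (-15)(14) = 378
A_2→A_3: (-15)(-10) − (-7)(-8) = 94
A_3→A_4: (-7)(-7) − (-4)(-10) = 9
A_4→A_5: (-4)(-19) − (6)(-7) = 118
A_5→A_6: (6)(-22) − (16)(-19) = 172
A_6→A_7: (16)(-11) − (8)(-22) = 0
A_7→A_8: (8)(25) − (23)(-11) = 453
A_8→A_9: (23)(22) − (-10)(25) = 756
A_9→A_1: (-10)(14) − (-21)(22) = 322
Σ = 2302
Area = |Σ|/2 = 1151.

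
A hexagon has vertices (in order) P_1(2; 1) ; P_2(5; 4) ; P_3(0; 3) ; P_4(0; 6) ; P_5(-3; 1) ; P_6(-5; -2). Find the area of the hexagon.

Apply the surveyor's formula: 2A = Σ (x_i·y_{i+1} − x_{i+1}·y_i), indices taken mod 6.
Cross-terms: 3, 15, 0, 18, 11, -1  ⇒  Σ = 46
Area = |Σ|/2 = 23.

23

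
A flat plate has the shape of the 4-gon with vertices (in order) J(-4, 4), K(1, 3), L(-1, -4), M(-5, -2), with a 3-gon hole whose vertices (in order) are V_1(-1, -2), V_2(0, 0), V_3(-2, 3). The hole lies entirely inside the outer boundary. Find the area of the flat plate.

28

Outer boundary:
Σ = (-16) + (-1) + (-18) + (-28) = -63
Area = |Σ|/2 = 31.5.
Hole:
Cross-terms: 0, 0, 7  ⇒  Σ = 7
Area = |Σ|/2 = 3.5.
Net area = 31.5 − 3.5 = 28.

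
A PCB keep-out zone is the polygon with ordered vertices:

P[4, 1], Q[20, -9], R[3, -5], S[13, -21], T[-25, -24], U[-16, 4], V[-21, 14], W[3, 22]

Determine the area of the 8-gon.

1088.5

Apply the shoelace (surveyor's) formula: 2A = Σ (x_i·y_{i+1} − x_{i+1}·y_i), indices taken mod 8.
Σ = (-56) + (-73) + (2) + (-837) + (-484) + (-140) + (-504) + (-85) = -2177
Area = |Σ|/2 = 1088.5.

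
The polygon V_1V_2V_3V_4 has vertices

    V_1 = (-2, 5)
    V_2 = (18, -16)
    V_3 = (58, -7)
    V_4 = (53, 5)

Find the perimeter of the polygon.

138

|V_1V_2| = √((20)² + (-21)²) = √841 = 29
|V_2V_3| = √((40)² + (9)²) = √1681 = 41
|V_3V_4| = √((-5)² + (12)²) = √169 = 13
|V_4V_1| = √((-55)² + (0)²) = √3025 = 55
Perimeter = 29 + 41 + 13 + 55 = 138.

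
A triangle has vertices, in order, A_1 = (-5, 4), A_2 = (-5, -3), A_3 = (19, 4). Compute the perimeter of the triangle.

|A_1A_2| = √((0)² + (-7)²) = √49 = 7
|A_2A_3| = √((24)² + (7)²) = √625 = 25
|A_3A_1| = √((-24)² + (0)²) = √576 = 24
Perimeter = 7 + 25 + 24 = 56.

56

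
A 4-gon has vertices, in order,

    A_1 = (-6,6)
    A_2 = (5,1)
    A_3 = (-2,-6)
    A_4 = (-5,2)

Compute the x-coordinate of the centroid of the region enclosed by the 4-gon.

-97/87

Apply the surveyor's formula. First the cross-terms c_i = x_i·y_{i+1} − x_{i+1}·y_i:
  -36, -28, -34, -18  ⇒  2A = -116, A = -58.
Then Σ (x_i + x_{i+1})·c_i = 388, so x̄ = 388 / (6·(-58)) = -97/87.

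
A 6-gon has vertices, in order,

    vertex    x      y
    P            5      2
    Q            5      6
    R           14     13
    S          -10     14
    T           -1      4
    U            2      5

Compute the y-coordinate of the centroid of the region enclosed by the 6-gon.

Apply the surveyor's formula. First the cross-terms c_i = x_i·y_{i+1} − x_{i+1}·y_i:
  20, -19, 326, -26, -13, -21  ⇒  2A = 267, A = 133.5.
Then Σ (y_i + y_{i+1})·c_i = 7869, so ȳ = 7869 / (6·133.5) = 2623/267.

2623/267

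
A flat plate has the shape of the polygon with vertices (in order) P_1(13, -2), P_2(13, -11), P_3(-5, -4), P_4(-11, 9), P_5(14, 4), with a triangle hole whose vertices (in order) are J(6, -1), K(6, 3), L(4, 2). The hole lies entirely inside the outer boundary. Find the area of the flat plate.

277.5

Outer boundary:
P_1→P_2: (13)(-11) − (13)(-2) = -117
P_2→P_3: (13)(-4) − (-5)(-11) = -107
P_3→P_4: (-5)(9) − (-11)(-4) = -89
P_4→P_5: (-11)(4) − (14)(9) = -170
P_5→P_1: (14)(-2) − (13)(4) = -80
Σ = -563
Area = |Σ|/2 = 281.5.
Hole:
Apply the shoelace formula: 2A = Σ (x_i·y_{i+1} − x_{i+1}·y_i), indices taken mod 3.
Cross-terms: 24, 0, -16  ⇒  Σ = 8
Area = |Σ|/2 = 4.
Net area = 281.5 − 4 = 277.5.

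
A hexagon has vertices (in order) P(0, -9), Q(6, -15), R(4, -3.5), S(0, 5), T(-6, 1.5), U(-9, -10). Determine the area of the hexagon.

148.75

Apply Gauss's area formula: 2A = Σ (x_i·y_{i+1} − x_{i+1}·y_i), indices taken mod 6.
Σ = (54) + (39) + (20) + (30) + (73.5) + (81) = 297.5
Area = |Σ|/2 = 148.75.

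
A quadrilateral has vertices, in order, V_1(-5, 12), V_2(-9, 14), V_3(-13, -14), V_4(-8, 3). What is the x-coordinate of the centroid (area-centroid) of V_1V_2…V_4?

Apply Gauss's area formula. First the cross-terms c_i = x_i·y_{i+1} − x_{i+1}·y_i:
  38, 308, -151, -81  ⇒  2A = 114, A = 57.
Then Σ (x_i + x_{i+1})·c_i = -3084, so x̄ = -3084 / (6·57) = -514/57.

-514/57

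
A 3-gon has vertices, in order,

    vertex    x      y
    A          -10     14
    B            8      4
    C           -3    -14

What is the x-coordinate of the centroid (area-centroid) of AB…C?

Apply Gauss's area formula. First the cross-terms c_i = x_i·y_{i+1} − x_{i+1}·y_i:
  -152, -100, -182  ⇒  2A = -434, A = -217.
Then Σ (x_i + x_{i+1})·c_i = 2170, so x̄ = 2170 / (6·(-217)) = -5/3.

-5/3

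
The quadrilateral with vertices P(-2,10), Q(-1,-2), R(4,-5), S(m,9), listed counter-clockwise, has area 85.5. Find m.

6

Write out the shoelace sum; only the two edges meeting at S involve m:
2·Area = [(4·9 − m·(-5)) + (m·10 − (-2)·9)] + 27
       = 15·m + 81 = 171
⇒ m = 6.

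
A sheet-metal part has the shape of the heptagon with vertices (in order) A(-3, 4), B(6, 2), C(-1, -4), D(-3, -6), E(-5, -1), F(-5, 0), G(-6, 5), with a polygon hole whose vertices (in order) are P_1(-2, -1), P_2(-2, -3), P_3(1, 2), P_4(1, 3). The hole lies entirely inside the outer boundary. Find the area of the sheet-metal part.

Outer boundary:
Apply the shoelace (surveyor's) formula: 2A = Σ (x_i·y_{i+1} − x_{i+1}·y_i), indices taken mod 7.
Σ = (-30) + (-22) + (-6) + (-27) + (-5) + (-25) + (-9) = -124
Area = |Σ|/2 = 62.
Hole:
Apply the surveyor's formula: 2A = Σ (x_i·y_{i+1} − x_{i+1}·y_i), indices taken mod 4.
Σ = (4) + (-1) + (1) + (5) = 9
Area = |Σ|/2 = 4.5.
Net area = 62 − 4.5 = 57.5.

57.5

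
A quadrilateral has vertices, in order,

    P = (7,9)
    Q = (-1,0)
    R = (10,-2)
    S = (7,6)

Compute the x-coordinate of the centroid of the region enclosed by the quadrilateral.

Apply Gauss's area formula. First the cross-terms c_i = x_i·y_{i+1} − x_{i+1}·y_i:
  9, 2, 74, 21  ⇒  2A = 106, A = 53.
Then Σ (x_i + x_{i+1})·c_i = 1624, so x̄ = 1624 / (6·53) = 812/159.

812/159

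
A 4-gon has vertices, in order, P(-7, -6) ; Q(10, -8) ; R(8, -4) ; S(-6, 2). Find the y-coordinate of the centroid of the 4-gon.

-1048/273

Apply the shoelace formula. First the cross-terms c_i = x_i·y_{i+1} − x_{i+1}·y_i:
  116, 24, -8, 50  ⇒  2A = 182, A = 91.
Then Σ (y_i + y_{i+1})·c_i = -2096, so ȳ = -2096 / (6·91) = -1048/273.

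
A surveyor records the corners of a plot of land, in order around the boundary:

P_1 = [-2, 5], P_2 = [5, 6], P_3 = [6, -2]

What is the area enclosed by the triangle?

28.5

P_1→P_2: (-2)(6) − (5)(5) = -37
P_2→P_3: (5)(-2) − (6)(6) = -46
P_3→P_1: (6)(5) − (-2)(-2) = 26
Σ = -57
Area = |Σ|/2 = 28.5.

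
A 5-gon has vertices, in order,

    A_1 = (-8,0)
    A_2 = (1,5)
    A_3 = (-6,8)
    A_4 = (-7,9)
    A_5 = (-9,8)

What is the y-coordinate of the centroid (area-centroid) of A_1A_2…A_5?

1265/267

Apply the shoelace (surveyor's) formula. First the cross-terms c_i = x_i·y_{i+1} − x_{i+1}·y_i:
  -40, 38, 2, 25, 64  ⇒  2A = 89, A = 44.5.
Then Σ (y_i + y_{i+1})·c_i = 1265, so ȳ = 1265 / (6·44.5) = 1265/267.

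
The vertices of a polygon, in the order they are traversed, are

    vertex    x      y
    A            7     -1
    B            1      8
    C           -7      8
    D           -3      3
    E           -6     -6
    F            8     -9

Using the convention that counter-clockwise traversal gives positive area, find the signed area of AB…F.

158.5

Apply the shoelace formula: 2A = Σ (x_i·y_{i+1} − x_{i+1}·y_i), indices taken mod 6.
Σ = (57) + (64) + (3) + (36) + (102) + (55) = 317
Signed area = Σ/2 = 158.5 (positive ⇒ counter-clockwise traversal).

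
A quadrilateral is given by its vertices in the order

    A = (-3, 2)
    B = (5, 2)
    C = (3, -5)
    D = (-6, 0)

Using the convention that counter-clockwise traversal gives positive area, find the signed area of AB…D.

Apply Gauss's area formula: 2A = Σ (x_i·y_{i+1} − x_{i+1}·y_i), indices taken mod 4.
Cross-terms: -16, -31, -30, -12  ⇒  Σ = -89
Signed area = Σ/2 = -44.5 (negative ⇒ clockwise traversal).

-44.5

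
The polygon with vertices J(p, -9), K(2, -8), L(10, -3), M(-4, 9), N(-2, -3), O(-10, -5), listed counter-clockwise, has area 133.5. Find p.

1

The doubled signed area Σ (x_i y_{i+1} − x_{i+1} y_i) is linear in p.
With p=0 it equals 270; the coefficient of p is -3 (from the two edges through J).
So -3·p + 270 = 2·133.5 = 267 ⇒ p = 1.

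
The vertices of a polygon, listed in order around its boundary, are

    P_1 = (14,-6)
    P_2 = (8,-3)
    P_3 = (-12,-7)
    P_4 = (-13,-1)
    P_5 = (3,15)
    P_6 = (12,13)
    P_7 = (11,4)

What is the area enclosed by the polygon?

357.5

P_1→P_2: (14)(-3) − (8)(-6) = 6
P_2→P_3: (8)(-7) − (-12)(-3) = -92
P_3→P_4: (-12)(-1) − (-13)(-7) = -79
P_4→P_5: (-13)(15) − (3)(-1) = -192
P_5→P_6: (3)(13) − (12)(15) = -141
P_6→P_7: (12)(4) − (11)(13) = -95
P_7→P_1: (11)(-6) − (14)(4) = -122
Σ = -715
Area = |Σ|/2 = 357.5.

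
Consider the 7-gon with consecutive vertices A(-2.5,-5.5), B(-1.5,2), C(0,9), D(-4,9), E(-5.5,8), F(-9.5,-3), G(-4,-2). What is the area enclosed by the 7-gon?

Apply the surveyor's formula: 2A = Σ (x_i·y_{i+1} − x_{i+1}·y_i), indices taken mod 7.
Σ = (-13.25) + (-13.5) + (36) + (17.5) + (92.5) + (7) + (17) = 143.25
Area = |Σ|/2 = 71.625.

71.625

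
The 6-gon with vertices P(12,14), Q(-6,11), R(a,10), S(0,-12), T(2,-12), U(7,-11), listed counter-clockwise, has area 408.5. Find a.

Write out the shoelace sum; only the two edges meeting at R involve a:
2·Area = [((-6)·10 − a·11) + (a·(-12) − 0·10)] + 532
       = -23·a + 472 = 817
⇒ a = -15.

-15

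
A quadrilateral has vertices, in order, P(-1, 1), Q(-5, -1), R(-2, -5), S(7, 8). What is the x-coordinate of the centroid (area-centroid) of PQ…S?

Apply the surveyor's formula. First the cross-terms c_i = x_i·y_{i+1} − x_{i+1}·y_i:
  6, 23, 19, 15  ⇒  2A = 63, A = 31.5.
Then Σ (x_i + x_{i+1})·c_i = -12, so x̄ = -12 / (6·31.5) = -4/63.

-4/63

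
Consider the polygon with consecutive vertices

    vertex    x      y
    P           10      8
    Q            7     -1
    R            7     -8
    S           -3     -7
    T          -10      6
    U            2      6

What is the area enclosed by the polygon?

P→Q: (10)(-1) − (7)(8) = -66
Q→R: (7)(-8) − (7)(-1) = -49
R→S: (7)(-7) − (-3)(-8) = -73
S→T: (-3)(6) − (-10)(-7) = -88
T→U: (-10)(6) − (2)(6) = -72
U→P: (2)(8) − (10)(6) = -44
Σ = -392
Area = |Σ|/2 = 196.

196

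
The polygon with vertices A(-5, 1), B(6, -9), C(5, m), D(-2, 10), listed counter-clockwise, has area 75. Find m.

-4

Write out the shoelace sum; only the two edges meeting at C involve m:
2·Area = [(6·m − 5·(-9)) + (5·10 − (-2)·m)] + 87
       = 8·m + 182 = 150
⇒ m = -4.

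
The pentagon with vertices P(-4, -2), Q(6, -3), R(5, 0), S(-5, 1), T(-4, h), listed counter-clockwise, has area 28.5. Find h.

The doubled signed area Σ (x_i y_{i+1} − x_{i+1} y_i) is linear in h.
With h=0 it equals 56; the coefficient of h is -1 (from the two edges through T).
So -1·h + 56 = 2·28.5 = 57 ⇒ h = -1.

-1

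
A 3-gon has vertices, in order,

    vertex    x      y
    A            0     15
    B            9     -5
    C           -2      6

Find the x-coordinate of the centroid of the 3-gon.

Apply the surveyor's formula. First the cross-terms c_i = x_i·y_{i+1} − x_{i+1}·y_i:
  -135, 44, -30  ⇒  2A = -121, A = -60.5.
Then Σ (x_i + x_{i+1})·c_i = -847, so x̄ = -847 / (6·(-60.5)) = 7/3.

7/3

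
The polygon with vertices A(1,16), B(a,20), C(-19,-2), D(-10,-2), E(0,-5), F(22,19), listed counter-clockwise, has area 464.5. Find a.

-1

Write out the shoelace sum; only the two edges meeting at B involve a:
2·Area = [(1·20 − a·16) + (a·(-2) − (-19)·20)] + 511
       = -18·a + 911 = 929
⇒ a = -1.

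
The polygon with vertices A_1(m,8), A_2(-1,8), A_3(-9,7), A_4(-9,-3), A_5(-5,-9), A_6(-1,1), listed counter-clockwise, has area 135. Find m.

9

Write out the shoelace sum; only the two edges meeting at A_1 involve m:
2·Area = [((-1)·8 − m·1) + (m·8 − (-1)·8)] + 207
       = 7·m + 207 = 270
⇒ m = 9.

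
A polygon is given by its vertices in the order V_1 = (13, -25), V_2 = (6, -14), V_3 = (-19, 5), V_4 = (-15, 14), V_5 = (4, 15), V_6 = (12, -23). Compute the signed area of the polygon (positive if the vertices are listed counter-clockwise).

-506.5

Apply the shoelace formula: 2A = Σ (x_i·y_{i+1} − x_{i+1}·y_i), indices taken mod 6.
Σ = (-32) + (-236) + (-191) + (-281) + (-272) + (-1) = -1013
Signed area = Σ/2 = -506.5 (negative ⇒ clockwise traversal).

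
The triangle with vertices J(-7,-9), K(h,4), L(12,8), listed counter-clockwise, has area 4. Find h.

The doubled signed area Σ (x_i y_{i+1} − x_{i+1} y_i) is linear in h.
With h=0 it equals -128; the coefficient of h is 17 (from the two edges through K).
So 17·h + -128 = 2·4 = 8 ⇒ h = 8.

8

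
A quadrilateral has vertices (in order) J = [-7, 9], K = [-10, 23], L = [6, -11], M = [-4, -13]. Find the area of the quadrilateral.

174

Apply the shoelace formula: 2A = Σ (x_i·y_{i+1} − x_{i+1}·y_i), indices taken mod 4.
Σ = (-71) + (-28) + (-122) + (-127) = -348
Area = |Σ|/2 = 174.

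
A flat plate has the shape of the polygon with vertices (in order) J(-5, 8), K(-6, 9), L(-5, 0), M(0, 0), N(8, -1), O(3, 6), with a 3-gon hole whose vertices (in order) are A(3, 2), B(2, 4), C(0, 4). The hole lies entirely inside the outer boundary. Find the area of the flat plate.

74.5

Outer boundary:
Σ = (3) + (45) + (0) + (0) + (51) + (54) = 153
Area = |Σ|/2 = 76.5.
Hole:
Apply Gauss's area formula: 2A = Σ (x_i·y_{i+1} − x_{i+1}·y_i), indices taken mod 3.
Cross-terms: 8, 8, -12  ⇒  Σ = 4
Area = |Σ|/2 = 2.
Net area = 76.5 − 2 = 74.5.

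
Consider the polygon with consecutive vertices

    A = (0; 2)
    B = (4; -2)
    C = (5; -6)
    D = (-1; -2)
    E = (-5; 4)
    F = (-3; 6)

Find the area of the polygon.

A→B: (0)(-2) − (4)(2) = -8
B→C: (4)(-6) − (5)(-2) = -14
C→D: (5)(-2) − (-1)(-6) = -16
D→E: (-1)(4) − (-5)(-2) = -14
E→F: (-5)(6) − (-3)(4) = -18
F→A: (-3)(2) − (0)(6) = -6
Σ = -76
Area = |Σ|/2 = 38.

38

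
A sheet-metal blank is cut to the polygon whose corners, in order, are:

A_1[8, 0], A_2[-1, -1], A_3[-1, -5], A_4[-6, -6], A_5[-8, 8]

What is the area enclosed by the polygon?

Apply Gauss's area formula: 2A = Σ (x_i·y_{i+1} − x_{i+1}·y_i), indices taken mod 5.
A_1→A_2: (8)(-1) − (-1)(0) = -8
A_2→A_3: (-1)(-5) − (-1)(-1) = 4
A_3→A_4: (-1)(-6) − (-6)(-5) = -24
A_4→A_5: (-6)(8) − (-8)(-6) = -96
A_5→A_1: (-8)(0) − (8)(8) = -64
Σ = -188
Area = |Σ|/2 = 94.

94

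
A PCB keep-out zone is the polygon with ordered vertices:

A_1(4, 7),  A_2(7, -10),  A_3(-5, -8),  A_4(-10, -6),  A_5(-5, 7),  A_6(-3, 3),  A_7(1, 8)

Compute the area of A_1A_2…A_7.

195.5

Apply the shoelace formula: 2A = Σ (x_i·y_{i+1} − x_{i+1}·y_i), indices taken mod 7.
Cross-terms: -89, -106, -50, -100, 6, -27, -25  ⇒  Σ = -391
Area = |Σ|/2 = 195.5.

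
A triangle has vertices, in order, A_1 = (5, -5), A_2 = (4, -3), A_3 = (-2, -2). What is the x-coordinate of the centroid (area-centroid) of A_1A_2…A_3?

Apply the shoelace formula. First the cross-terms c_i = x_i·y_{i+1} − x_{i+1}·y_i:
  5, -14, 20  ⇒  2A = 11, A = 5.5.
Then Σ (x_i + x_{i+1})·c_i = 77, so x̄ = 77 / (6·5.5) = 7/3.

7/3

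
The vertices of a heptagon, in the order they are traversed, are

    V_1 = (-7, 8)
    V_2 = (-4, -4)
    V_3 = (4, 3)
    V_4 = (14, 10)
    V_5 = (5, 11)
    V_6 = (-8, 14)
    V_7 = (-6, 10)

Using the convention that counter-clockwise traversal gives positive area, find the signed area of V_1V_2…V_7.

Apply the surveyor's formula: 2A = Σ (x_i·y_{i+1} − x_{i+1}·y_i), indices taken mod 7.
Σ = (60) + (4) + (-2) + (104) + (158) + (4) + (22) = 350
Signed area = Σ/2 = 175 (positive ⇒ counter-clockwise traversal).

175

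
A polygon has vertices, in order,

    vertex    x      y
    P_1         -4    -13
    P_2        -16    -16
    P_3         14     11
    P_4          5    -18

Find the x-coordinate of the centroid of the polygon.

Apply the shoelace (surveyor's) formula. First the cross-terms c_i = x_i·y_{i+1} − x_{i+1}·y_i:
  -144, 48, -307, -137  ⇒  2A = -540, A = -270.
Then Σ (x_i + x_{i+1})·c_i = -3186, so x̄ = -3186 / (6·(-270)) = 59/30.

59/30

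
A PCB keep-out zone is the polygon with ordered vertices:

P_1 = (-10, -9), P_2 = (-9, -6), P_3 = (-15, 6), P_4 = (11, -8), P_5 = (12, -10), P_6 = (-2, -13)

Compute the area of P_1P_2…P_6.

Σ = (-21) + (-144) + (54) + (-14) + (-176) + (-112) = -413
Area = |Σ|/2 = 206.5.

206.5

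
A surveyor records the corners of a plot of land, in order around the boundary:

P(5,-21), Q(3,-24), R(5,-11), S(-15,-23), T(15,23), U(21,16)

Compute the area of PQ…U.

Σ = (-57) + (87) + (-280) + (0) + (-243) + (-521) = -1014
Area = |Σ|/2 = 507.

507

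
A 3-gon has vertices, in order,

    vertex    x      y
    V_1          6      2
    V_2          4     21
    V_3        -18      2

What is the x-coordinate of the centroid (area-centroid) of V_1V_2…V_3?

-8/3

Apply Gauss's area formula. First the cross-terms c_i = x_i·y_{i+1} − x_{i+1}·y_i:
  118, 386, -48  ⇒  2A = 456, A = 228.
Then Σ (x_i + x_{i+1})·c_i = -3648, so x̄ = -3648 / (6·228) = -8/3.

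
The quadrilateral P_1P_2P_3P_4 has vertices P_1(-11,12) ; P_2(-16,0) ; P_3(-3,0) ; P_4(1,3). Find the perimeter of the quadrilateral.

46

|P_1P_2| = √((-5)² + (-12)²) = √169 = 13
|P_2P_3| = √((13)² + (0)²) = √169 = 13
|P_3P_4| = √((4)² + (3)²) = √25 = 5
|P_4P_1| = √((-12)² + (9)²) = √225 = 15
Perimeter = 13 + 13 + 5 + 15 = 46.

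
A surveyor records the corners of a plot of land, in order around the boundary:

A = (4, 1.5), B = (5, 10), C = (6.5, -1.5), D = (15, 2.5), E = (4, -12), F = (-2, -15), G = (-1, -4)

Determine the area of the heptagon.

133.875

Σ = (32.5) + (-72.5) + (38.75) + (-190) + (-84) + (-7) + (14.5) = -267.75
Area = |Σ|/2 = 133.875.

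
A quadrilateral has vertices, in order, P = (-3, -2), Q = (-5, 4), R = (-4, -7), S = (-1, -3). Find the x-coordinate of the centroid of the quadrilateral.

-280/81

Apply Gauss's area formula. First the cross-terms c_i = x_i·y_{i+1} − x_{i+1}·y_i:
  -22, 51, 5, -7  ⇒  2A = 27, A = 13.5.
Then Σ (x_i + x_{i+1})·c_i = -280, so x̄ = -280 / (6·13.5) = -280/81.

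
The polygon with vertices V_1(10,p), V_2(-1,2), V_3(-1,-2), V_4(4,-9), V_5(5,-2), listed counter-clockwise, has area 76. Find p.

Write out the shoelace sum; only the two edges meeting at V_1 involve p:
2·Area = [(5·p − 10·(-2)) + (10·2 − (-1)·p)] + 58
       = 6·p + 98 = 152
⇒ p = 9.

9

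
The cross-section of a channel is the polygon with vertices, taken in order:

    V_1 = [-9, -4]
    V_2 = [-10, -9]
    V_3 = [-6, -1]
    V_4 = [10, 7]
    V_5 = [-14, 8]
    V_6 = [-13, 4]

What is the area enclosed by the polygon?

139.5

V_1→V_2: (-9)(-9) − (-10)(-4) = 41
V_2→V_3: (-10)(-1) − (-6)(-9) = -44
V_3→V_4: (-6)(7) − (10)(-1) = -32
V_4→V_5: (10)(8) − (-14)(7) = 178
V_5→V_6: (-14)(4) − (-13)(8) = 48
V_6→V_1: (-13)(-4) − (-9)(4) = 88
Σ = 279
Area = |Σ|/2 = 139.5.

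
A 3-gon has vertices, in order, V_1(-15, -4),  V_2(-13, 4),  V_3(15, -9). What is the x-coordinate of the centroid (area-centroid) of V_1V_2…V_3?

Apply the shoelace formula. First the cross-terms c_i = x_i·y_{i+1} − x_{i+1}·y_i:
  -112, 57, -195  ⇒  2A = -250, A = -125.
Then Σ (x_i + x_{i+1})·c_i = 3250, so x̄ = 3250 / (6·(-125)) = -13/3.

-13/3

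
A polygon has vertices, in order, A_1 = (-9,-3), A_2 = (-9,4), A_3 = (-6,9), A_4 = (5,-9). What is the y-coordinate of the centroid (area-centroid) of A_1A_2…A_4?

-116/207

Apply the surveyor's formula. First the cross-terms c_i = x_i·y_{i+1} − x_{i+1}·y_i:
  -63, -57, 9, -96  ⇒  2A = -207, A = -103.5.
Then Σ (y_i + y_{i+1})·c_i = 348, so ȳ = 348 / (6·(-103.5)) = -116/207.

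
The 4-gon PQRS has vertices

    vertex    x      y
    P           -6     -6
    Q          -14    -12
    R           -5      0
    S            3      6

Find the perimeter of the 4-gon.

|PQ| = √((-8)² + (-6)²) = √100 = 10
|QR| = √((9)² + (12)²) = √225 = 15
|RS| = √((8)² + (6)²) = √100 = 10
|SP| = √((-9)² + (-12)²) = √225 = 15
Perimeter = 10 + 15 + 10 + 15 = 50.

50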